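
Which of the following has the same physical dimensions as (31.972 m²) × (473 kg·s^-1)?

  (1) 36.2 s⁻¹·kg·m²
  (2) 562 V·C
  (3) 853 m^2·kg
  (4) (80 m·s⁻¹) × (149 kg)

Reference: [m²] · [kg·s⁻¹] = kg·m²·s⁻¹.
Each option:
  (1) kg·m²·s⁻¹  ← same
  (2) C·V = s·A·J·C⁻¹ = kg·m²·s⁻²
  (3) kg·m²
  (4) [m·s⁻¹] · [kg] = kg·m·s⁻¹
Only (1) matches kg·m²·s⁻¹.

(1)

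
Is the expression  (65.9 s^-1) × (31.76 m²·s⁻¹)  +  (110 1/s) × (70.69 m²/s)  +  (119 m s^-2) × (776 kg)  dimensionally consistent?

No

Expand each in SI base units:
  (65.9 s^-1) × (31.76 m²·s⁻¹):  [s⁻¹] · [m²·s⁻¹] = m²·s⁻²
  (110 1/s) × (70.69 m²/s):  [s⁻¹] · [m²·s⁻¹] = m²·s⁻²
  (119 m s^-2) × (776 kg):  [m·s⁻²] · [kg] = kg·m·s⁻²
The terms do not share a single dimension (kg·m·s⁻² vs m²·s⁻²).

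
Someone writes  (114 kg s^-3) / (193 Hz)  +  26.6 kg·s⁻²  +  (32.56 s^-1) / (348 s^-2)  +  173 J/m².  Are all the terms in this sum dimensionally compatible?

No

Reduce each to base SI dimensions:
  (114 kg s^-3) / (193 Hz):  [kg·s⁻³] / [s⁻¹] = kg·s⁻²
  26.6 kg·s⁻²:  kg·s⁻²
  (32.56 s^-1) / (348 s^-2):  [s⁻¹] / [s⁻²] = s
  173 J/m²:  J·m⁻² = N·m·m⁻² = kg·s⁻²
The terms do not share a single dimension (kg·s⁻² vs s).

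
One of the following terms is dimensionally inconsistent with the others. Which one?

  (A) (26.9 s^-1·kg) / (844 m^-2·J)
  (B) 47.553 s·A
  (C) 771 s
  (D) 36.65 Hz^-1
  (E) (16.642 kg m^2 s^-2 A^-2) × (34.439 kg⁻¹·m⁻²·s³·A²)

Reduce each to base SI dimensions:
  (A) [kg·s⁻¹] / [kg·s⁻²] = s
  (B) A·s = s·A
  (C) s
  (D) Hz⁻¹ = (s⁻¹)⁻¹ = s
  (E) [kg·m²·s⁻²·A⁻²] · [kg⁻¹·m⁻²·s³·A²] = s
All reduce to s except (B), which is s·A.

(B)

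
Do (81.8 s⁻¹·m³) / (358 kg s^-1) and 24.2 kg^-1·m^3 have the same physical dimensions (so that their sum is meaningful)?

Expand each in SI base units:
  (81.8 s⁻¹·m³) / (358 kg s^-1):  [m³·s⁻¹] / [kg·s⁻¹] = kg⁻¹·m³
  24.2 kg^-1·m^3:  m³·kg⁻¹ = kg⁻¹·m³
Both are kg⁻¹·m³, so they have the same dimensions and can be added.

Yes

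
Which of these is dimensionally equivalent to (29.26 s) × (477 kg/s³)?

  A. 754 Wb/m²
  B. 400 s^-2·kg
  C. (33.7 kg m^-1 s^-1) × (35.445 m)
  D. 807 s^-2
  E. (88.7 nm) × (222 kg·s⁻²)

Reference: [s] · [kg·s⁻³] = kg·s⁻².
Each option:
  A. Wb·m⁻² = V·s·m⁻² = kg·s⁻²·A⁻¹
  B. kg·s⁻²  ← same
  C. [kg·m⁻¹·s⁻¹] · [m] = kg·s⁻¹
  D. s⁻²
  E. [m] · [kg·s⁻²] = kg·m·s⁻²
Only B. matches kg·s⁻².

B.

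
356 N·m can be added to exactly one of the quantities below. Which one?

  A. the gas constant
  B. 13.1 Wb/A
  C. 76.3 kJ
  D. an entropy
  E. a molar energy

C.

Reference: N·m = kg·m·s⁻²·m = kg·m²·s⁻².
Each option:
  A. [gas constant] = kg·m²·s⁻²·K⁻¹·mol⁻¹
  B. Wb·A⁻¹ = V·s·A⁻¹ = kg·m²·s⁻²·A⁻²
  C. J = N·m = kg·m²·s⁻²  ← same
  D. [entropy] = kg·m²·s⁻²·K⁻¹
  E. [molar energy] = kg·m²·s⁻²·mol⁻¹
Only C. matches kg·m²·s⁻².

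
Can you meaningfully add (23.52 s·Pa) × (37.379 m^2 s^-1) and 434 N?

Dimensions:
  (23.52 s·Pa) × (37.379 m^2 s^-1):  [kg·m⁻¹·s⁻¹] · [m²·s⁻¹] = kg·m·s⁻²
  434 N:  N = kg·m·s⁻²
Both are kg·m·s⁻², so they have the same dimensions and can be added.

Yes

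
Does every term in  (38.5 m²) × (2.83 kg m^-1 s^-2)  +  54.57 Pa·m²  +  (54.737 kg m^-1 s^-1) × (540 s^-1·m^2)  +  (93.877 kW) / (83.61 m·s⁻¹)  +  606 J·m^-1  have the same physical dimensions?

In SI base units:
  (38.5 m²) × (2.83 kg m^-1 s^-2):  [m²] · [kg·m⁻¹·s⁻²] = kg·m·s⁻²
  54.57 Pa·m²:  Pa·m² = N·m⁻²·m² = kg·m·s⁻²
  (54.737 kg m^-1 s^-1) × (540 s^-1·m^2):  [kg·m⁻¹·s⁻¹] · [m²·s⁻¹] = kg·m·s⁻²
  (93.877 kW) / (83.61 m·s⁻¹):  [kg·m²·s⁻³] / [m·s⁻¹] = kg·m·s⁻²
  606 J·m^-1:  J·m⁻¹ = N·m·m⁻¹ = kg·m·s⁻²
Every term reduces to kg·m·s⁻².

Yes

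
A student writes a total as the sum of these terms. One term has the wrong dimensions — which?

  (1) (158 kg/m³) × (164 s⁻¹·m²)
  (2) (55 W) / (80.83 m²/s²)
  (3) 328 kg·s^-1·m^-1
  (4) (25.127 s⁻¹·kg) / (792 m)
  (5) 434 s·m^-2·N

Work out the base dimensions of each:
  (1) [kg·m⁻³] · [m²·s⁻¹] = kg·m⁻¹·s⁻¹
  (2) [kg·m²·s⁻³] / [m²·s⁻²] = kg·s⁻¹
  (3) kg·m⁻¹·s⁻¹
  (4) [kg·s⁻¹] / [m] = kg·m⁻¹·s⁻¹
  (5) N·s·m⁻² = kg·m·s⁻²·s·m⁻² = kg·m⁻¹·s⁻¹
All reduce to kg·m⁻¹·s⁻¹ except (2), which is kg·s⁻¹.

(2)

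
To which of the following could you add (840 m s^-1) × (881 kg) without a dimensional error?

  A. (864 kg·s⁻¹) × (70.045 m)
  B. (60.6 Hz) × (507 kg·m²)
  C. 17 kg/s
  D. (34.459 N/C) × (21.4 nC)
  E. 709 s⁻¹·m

A.

Reference: [m·s⁻¹] · [kg] = kg·m·s⁻¹.
Each option:
  A. [kg·s⁻¹] · [m] = kg·m·s⁻¹  ← same
  B. [s⁻¹] · [kg·m²] = kg·m²·s⁻¹
  C. kg·s⁻¹
  D. [kg·m·s⁻³·A⁻¹] · [s·A] = kg·m·s⁻²
  E. m·s⁻¹
Only A. matches kg·m·s⁻¹.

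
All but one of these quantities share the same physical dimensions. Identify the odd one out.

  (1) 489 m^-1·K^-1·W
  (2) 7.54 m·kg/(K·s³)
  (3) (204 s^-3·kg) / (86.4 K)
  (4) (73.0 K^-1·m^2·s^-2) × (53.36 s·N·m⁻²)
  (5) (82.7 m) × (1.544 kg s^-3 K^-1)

Expand each in SI base units:
  (1) W·m⁻¹·K⁻¹ = J·s⁻¹·m⁻¹·K⁻¹ = kg·m·s⁻³·K⁻¹
  (2) kg·m·s⁻³·K⁻¹
  (3) [kg·s⁻³] / [K] = kg·s⁻³·K⁻¹
  (4) [m²·s⁻²·K⁻¹] · [kg·m⁻¹·s⁻¹] = kg·m·s⁻³·K⁻¹
  (5) [m] · [kg·s⁻³·K⁻¹] = kg·m·s⁻³·K⁻¹
All reduce to kg·m·s⁻³·K⁻¹ except (3), which is kg·s⁻³·K⁻¹.

(3)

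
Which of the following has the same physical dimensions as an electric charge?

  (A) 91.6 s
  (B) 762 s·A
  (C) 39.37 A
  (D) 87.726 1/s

Reference: [electric charge] = s·A.
Each option:
  (A) s
  (B) A·s = s·A  ← same
  (C) A
  (D) s⁻¹
Only (B) matches s·A.

(B)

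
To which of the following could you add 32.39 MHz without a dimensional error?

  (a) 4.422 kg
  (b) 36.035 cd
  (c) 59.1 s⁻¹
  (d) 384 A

(c)

Reference: Hz = s⁻¹.
Each option:
  (a) kg
  (b) cd
  (c) s⁻¹  ← same
  (d) A
Only (c) matches s⁻¹.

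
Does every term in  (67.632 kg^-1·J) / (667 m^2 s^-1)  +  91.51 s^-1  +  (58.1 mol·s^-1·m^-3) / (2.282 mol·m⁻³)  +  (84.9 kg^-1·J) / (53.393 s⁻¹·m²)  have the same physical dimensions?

Expand each in SI base units:
  (67.632 kg^-1·J) / (667 m^2 s^-1):  [m²·s⁻²] / [m²·s⁻¹] = s⁻¹
  91.51 s^-1:  s⁻¹
  (58.1 mol·s^-1·m^-3) / (2.282 mol·m⁻³):  [m⁻³·s⁻¹·mol] / [m⁻³·mol] = s⁻¹
  (84.9 kg^-1·J) / (53.393 s⁻¹·m²):  [m²·s⁻²] / [m²·s⁻¹] = s⁻¹
Every term reduces to s⁻¹.

Yes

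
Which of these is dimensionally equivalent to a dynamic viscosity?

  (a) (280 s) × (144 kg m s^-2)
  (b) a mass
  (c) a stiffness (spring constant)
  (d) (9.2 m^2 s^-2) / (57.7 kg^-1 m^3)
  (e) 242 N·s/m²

Reference: [dynamic viscosity] = kg·m⁻¹·s⁻¹.
Each option:
  (a) [s] · [kg·m·s⁻²] = kg·m·s⁻¹
  (b) [mass] = kg
  (c) [stiffness (spring constant)] = kg·s⁻²
  (d) [m²·s⁻²] / [kg⁻¹·m³] = kg·m⁻¹·s⁻²
  (e) N·s·m⁻² = kg·m·s⁻²·s·m⁻² = kg·m⁻¹·s⁻¹  ← same
Only (e) matches kg·m⁻¹·s⁻¹.

(e)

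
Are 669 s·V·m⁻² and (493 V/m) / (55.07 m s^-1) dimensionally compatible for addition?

Dimensions:
  669 s·V·m⁻²:  V·s·m⁻² = J·C⁻¹·s·m⁻² = kg·s⁻²·A⁻¹
  (493 V/m) / (55.07 m s^-1):  [kg·m·s⁻³·A⁻¹] / [m·s⁻¹] = kg·s⁻²·A⁻¹
Both are kg·s⁻²·A⁻¹, so they have the same dimensions and can be added.

Yes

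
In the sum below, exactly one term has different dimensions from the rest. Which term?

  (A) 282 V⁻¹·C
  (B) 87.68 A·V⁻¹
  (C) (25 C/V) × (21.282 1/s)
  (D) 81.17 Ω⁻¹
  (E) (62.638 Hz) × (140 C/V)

Dimensions:
  (A) C·V⁻¹ = s·A·(J·C⁻¹)⁻¹ = kg⁻¹·m⁻²·s⁴·A²
  (B) A·V⁻¹ = A·(J·C⁻¹)⁻¹ = kg⁻¹·m⁻²·s³·A²
  (C) [kg⁻¹·m⁻²·s⁴·A²] · [s⁻¹] = kg⁻¹·m⁻²·s³·A²
  (D) Ω⁻¹ = (V·A⁻¹)⁻¹ = kg⁻¹·m⁻²·s³·A²
  (E) [s⁻¹] · [kg⁻¹·m⁻²·s⁴·A²] = kg⁻¹·m⁻²·s³·A²
All reduce to kg⁻¹·m⁻²·s³·A² except (A), which is kg⁻¹·m⁻²·s⁴·A².

(A)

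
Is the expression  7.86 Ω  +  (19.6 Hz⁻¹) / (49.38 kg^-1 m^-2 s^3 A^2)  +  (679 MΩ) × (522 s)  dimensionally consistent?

Dimensions:
  7.86 Ω:  Ω = V·A⁻¹ = kg·m²·s⁻³·A⁻²
  (19.6 Hz⁻¹) / (49.38 kg^-1 m^-2 s^3 A^2):  [s] / [kg⁻¹·m⁻²·s³·A²] = kg·m²·s⁻²·A⁻²
  (679 MΩ) × (522 s):  [kg·m²·s⁻³·A⁻²] · [s] = kg·m²·s⁻²·A⁻²
The terms do not share a single dimension (kg·m²·s⁻²·A⁻² vs kg·m²·s⁻³·A⁻²).

No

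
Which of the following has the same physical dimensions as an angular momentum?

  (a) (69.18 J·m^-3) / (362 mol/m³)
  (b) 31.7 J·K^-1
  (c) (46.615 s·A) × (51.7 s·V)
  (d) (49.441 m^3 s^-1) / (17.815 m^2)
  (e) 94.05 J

Reference: [angular momentum] = kg·m²·s⁻¹.
Each option:
  (a) [kg·m⁻¹·s⁻²] / [m⁻³·mol] = kg·m²·s⁻²·mol⁻¹
  (b) J·K⁻¹ = N·m·K⁻¹ = kg·m²·s⁻²·K⁻¹
  (c) [s·A] · [kg·m²·s⁻²·A⁻¹] = kg·m²·s⁻¹  ← same
  (d) [m³·s⁻¹] / [m²] = m·s⁻¹
  (e) J = N·m = kg·m²·s⁻²
Only (c) matches kg·m²·s⁻¹.

(c)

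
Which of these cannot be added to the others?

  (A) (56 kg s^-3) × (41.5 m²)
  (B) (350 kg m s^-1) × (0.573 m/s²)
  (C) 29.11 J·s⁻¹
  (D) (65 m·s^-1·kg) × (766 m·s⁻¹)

Reduce each to base SI dimensions:
  (A) [kg·s⁻³] · [m²] = kg·m²·s⁻³
  (B) [kg·m·s⁻¹] · [m·s⁻²] = kg·m²·s⁻³
  (C) J·s⁻¹ = N·m·s⁻¹ = kg·m²·s⁻³
  (D) [kg·m·s⁻¹] · [m·s⁻¹] = kg·m²·s⁻²
All reduce to kg·m²·s⁻³ except (D), which is kg·m²·s⁻².

(D)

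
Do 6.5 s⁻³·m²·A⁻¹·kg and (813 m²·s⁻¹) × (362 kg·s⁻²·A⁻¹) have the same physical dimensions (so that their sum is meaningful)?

Reduce each to base SI dimensions:
  6.5 s⁻³·m²·A⁻¹·kg:  kg·m²·s⁻³·A⁻¹
  (813 m²·s⁻¹) × (362 kg·s⁻²·A⁻¹):  [m²·s⁻¹] · [kg·s⁻²·A⁻¹] = kg·m²·s⁻³·A⁻¹
Both are kg·m²·s⁻³·A⁻¹, so they have the same dimensions and can be added.

Yes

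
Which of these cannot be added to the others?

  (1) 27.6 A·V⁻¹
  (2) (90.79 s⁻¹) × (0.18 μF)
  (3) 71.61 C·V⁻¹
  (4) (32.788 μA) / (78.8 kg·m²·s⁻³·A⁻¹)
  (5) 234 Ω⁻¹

In SI base units:
  (1) A·V⁻¹ = A·(J·C⁻¹)⁻¹ = kg⁻¹·m⁻²·s³·A²
  (2) [s⁻¹] · [kg⁻¹·m⁻²·s⁴·A²] = kg⁻¹·m⁻²·s³·A²
  (3) C·V⁻¹ = s·A·(J·C⁻¹)⁻¹ = kg⁻¹·m⁻²·s⁴·A²
  (4) [A] / [kg·m²·s⁻³·A⁻¹] = kg⁻¹·m⁻²·s³·A²
  (5) Ω⁻¹ = (V·A⁻¹)⁻¹ = kg⁻¹·m⁻²·s³·A²
All reduce to kg⁻¹·m⁻²·s³·A² except (3), which is kg⁻¹·m⁻²·s⁴·A².

(3)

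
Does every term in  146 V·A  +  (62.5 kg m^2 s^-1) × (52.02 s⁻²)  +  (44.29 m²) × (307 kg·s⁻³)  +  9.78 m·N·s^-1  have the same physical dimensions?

Yes

Expand each in SI base units:
  146 V·A:  V·A = J·C⁻¹·A = kg·m²·s⁻³
  (62.5 kg m^2 s^-1) × (52.02 s⁻²):  [kg·m²·s⁻¹] · [s⁻²] = kg·m²·s⁻³
  (44.29 m²) × (307 kg·s⁻³):  [m²] · [kg·s⁻³] = kg·m²·s⁻³
  9.78 m·N·s^-1:  N·m·s⁻¹ = kg·m·s⁻²·m·s⁻¹ = kg·m²·s⁻³
Every term reduces to kg·m²·s⁻³.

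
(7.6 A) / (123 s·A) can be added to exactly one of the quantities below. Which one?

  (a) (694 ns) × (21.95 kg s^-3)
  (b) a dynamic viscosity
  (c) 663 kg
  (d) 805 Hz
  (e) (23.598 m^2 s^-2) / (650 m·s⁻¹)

(d)

Reference: [A] / [s·A] = s⁻¹.
Each option:
  (a) [s] · [kg·s⁻³] = kg·s⁻²
  (b) [dynamic viscosity] = kg·m⁻¹·s⁻¹
  (c) kg
  (d) Hz = s⁻¹  ← same
  (e) [m²·s⁻²] / [m·s⁻¹] = m·s⁻¹
Only (d) matches s⁻¹.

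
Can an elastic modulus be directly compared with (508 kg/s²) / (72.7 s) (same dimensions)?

No

In SI base units:
  an elastic modulus:  [elastic modulus] = kg·m⁻¹·s⁻²
  (508 kg/s²) / (72.7 s):  [kg·s⁻²] / [s] = kg·s⁻³
kg·m⁻¹·s⁻² ≠ kg·s⁻³, so they cannot be added.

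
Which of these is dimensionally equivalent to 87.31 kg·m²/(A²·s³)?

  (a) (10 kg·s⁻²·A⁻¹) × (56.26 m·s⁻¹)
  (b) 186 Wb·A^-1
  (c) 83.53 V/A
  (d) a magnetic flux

Reference: kg·m²·s⁻³·A⁻².
Each option:
  (a) [kg·s⁻²·A⁻¹] · [m·s⁻¹] = kg·m·s⁻³·A⁻¹
  (b) Wb·A⁻¹ = V·s·A⁻¹ = kg·m²·s⁻²·A⁻²
  (c) V·A⁻¹ = J·C⁻¹·A⁻¹ = kg·m²·s⁻³·A⁻²  ← same
  (d) [magnetic flux] = kg·m²·s⁻²·A⁻¹
Only (c) matches kg·m²·s⁻³·A⁻².

(c)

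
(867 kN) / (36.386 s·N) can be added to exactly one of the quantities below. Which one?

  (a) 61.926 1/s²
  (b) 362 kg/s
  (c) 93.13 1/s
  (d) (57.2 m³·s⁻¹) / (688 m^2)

Reference: [kg·m·s⁻²] / [kg·m·s⁻¹] = s⁻¹.
Each option:
  (a) s⁻²
  (b) kg·s⁻¹
  (c) s⁻¹  ← same
  (d) [m³·s⁻¹] / [m²] = m·s⁻¹
Only (c) matches s⁻¹.

(c)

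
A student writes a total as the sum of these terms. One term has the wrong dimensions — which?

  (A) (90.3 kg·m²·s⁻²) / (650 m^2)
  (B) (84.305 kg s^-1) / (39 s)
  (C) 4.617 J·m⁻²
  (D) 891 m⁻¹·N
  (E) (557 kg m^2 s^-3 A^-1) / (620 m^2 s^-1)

In SI base units:
  (A) [kg·m²·s⁻²] / [m²] = kg·s⁻²
  (B) [kg·s⁻¹] / [s] = kg·s⁻²
  (C) J·m⁻² = N·m·m⁻² = kg·s⁻²
  (D) N·m⁻¹ = kg·m·s⁻²·m⁻¹ = kg·s⁻²
  (E) [kg·m²·s⁻³·A⁻¹] / [m²·s⁻¹] = kg·s⁻²·A⁻¹
All reduce to kg·s⁻² except (E), which is kg·s⁻²·A⁻¹.

(E)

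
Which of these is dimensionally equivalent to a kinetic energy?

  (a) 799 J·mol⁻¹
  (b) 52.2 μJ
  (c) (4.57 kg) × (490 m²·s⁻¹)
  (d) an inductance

(b)

Reference: [kinetic energy] = kg·m²·s⁻².
Each option:
  (a) J·mol⁻¹ = N·m·mol⁻¹ = kg·m²·s⁻²·mol⁻¹
  (b) J = N·m = kg·m²·s⁻²  ← same
  (c) [kg] · [m²·s⁻¹] = kg·m²·s⁻¹
  (d) [inductance] = kg·m²·s⁻²·A⁻²
Only (b) matches kg·m²·s⁻².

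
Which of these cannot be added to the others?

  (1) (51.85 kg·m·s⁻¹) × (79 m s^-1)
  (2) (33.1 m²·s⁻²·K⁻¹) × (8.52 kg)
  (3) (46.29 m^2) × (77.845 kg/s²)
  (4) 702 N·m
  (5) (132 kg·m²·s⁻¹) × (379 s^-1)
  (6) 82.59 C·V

(2)

Dimensions:
  (1) [kg·m·s⁻¹] · [m·s⁻¹] = kg·m²·s⁻²
  (2) [m²·s⁻²·K⁻¹] · [kg] = kg·m²·s⁻²·K⁻¹
  (3) [m²] · [kg·s⁻²] = kg·m²·s⁻²
  (4) N·m = kg·m·s⁻²·m = kg·m²·s⁻²
  (5) [kg·m²·s⁻¹] · [s⁻¹] = kg·m²·s⁻²
  (6) C·V = s·A·J·C⁻¹ = kg·m²·s⁻²
All reduce to kg·m²·s⁻² except (2), which is kg·m²·s⁻²·K⁻¹.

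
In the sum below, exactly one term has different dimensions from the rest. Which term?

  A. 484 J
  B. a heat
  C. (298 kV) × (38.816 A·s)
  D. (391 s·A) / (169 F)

D.

Expand each in SI base units:
  A. J = N·m = kg·m²·s⁻²
  B. [heat] = kg·m²·s⁻²
  C. [kg·m²·s⁻³·A⁻¹] · [s·A] = kg·m²·s⁻²
  D. [s·A] / [kg⁻¹·m⁻²·s⁴·A²] = kg·m²·s⁻³·A⁻¹
All reduce to kg·m²·s⁻² except D., which is kg·m²·s⁻³·A⁻¹.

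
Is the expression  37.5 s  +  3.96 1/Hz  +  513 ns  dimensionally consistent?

Yes

Dimensions:
  37.5 s:  s
  3.96 1/Hz:  Hz⁻¹ = (s⁻¹)⁻¹ = s
  513 ns:  s
Every term reduces to s.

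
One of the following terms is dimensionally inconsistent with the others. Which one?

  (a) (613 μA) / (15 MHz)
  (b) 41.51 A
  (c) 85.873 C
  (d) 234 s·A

Work out the base dimensions of each:
  (a) [A] / [s⁻¹] = s·A
  (b) A
  (c) C = s·A
  (d) A·s = s·A
All reduce to s·A except (b), which is A.

(b)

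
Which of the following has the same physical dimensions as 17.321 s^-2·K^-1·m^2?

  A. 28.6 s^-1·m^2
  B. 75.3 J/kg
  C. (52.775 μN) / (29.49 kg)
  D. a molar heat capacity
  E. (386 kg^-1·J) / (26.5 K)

E.

Reference: m²·s⁻²·K⁻¹.
Each option:
  A. m²·s⁻¹
  B. J·kg⁻¹ = N·m·kg⁻¹ = m²·s⁻²
  C. [kg·m·s⁻²] / [kg] = m·s⁻²
  D. [molar heat capacity] = kg·m²·s⁻²·K⁻¹·mol⁻¹
  E. [m²·s⁻²] / [K] = m²·s⁻²·K⁻¹  ← same
Only E. matches m²·s⁻²·K⁻¹.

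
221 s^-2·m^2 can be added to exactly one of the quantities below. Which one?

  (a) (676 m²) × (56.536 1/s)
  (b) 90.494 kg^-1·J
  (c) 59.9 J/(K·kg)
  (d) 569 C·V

(b)

Reference: m²·s⁻².
Each option:
  (a) [m²] · [s⁻¹] = m²·s⁻¹
  (b) J·kg⁻¹ = N·m·kg⁻¹ = m²·s⁻²  ← same
  (c) J·kg⁻¹·K⁻¹ = N·m·kg⁻¹·K⁻¹ = m²·s⁻²·K⁻¹
  (d) C·V = s·A·J·C⁻¹ = kg·m²·s⁻²
Only (b) matches m²·s⁻².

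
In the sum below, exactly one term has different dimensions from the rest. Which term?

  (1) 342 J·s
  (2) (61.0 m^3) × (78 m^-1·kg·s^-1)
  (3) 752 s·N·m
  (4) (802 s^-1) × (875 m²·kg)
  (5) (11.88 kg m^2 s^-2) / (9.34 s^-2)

(5)

Reduce each to base SI dimensions:
  (1) J·s = N·m·s = kg·m²·s⁻¹
  (2) [m³] · [kg·m⁻¹·s⁻¹] = kg·m²·s⁻¹
  (3) N·m·s = kg·m·s⁻²·m·s = kg·m²·s⁻¹
  (4) [s⁻¹] · [kg·m²] = kg·m²·s⁻¹
  (5) [kg·m²·s⁻²] / [s⁻²] = kg·m²
All reduce to kg·m²·s⁻¹ except (5), which is kg·m².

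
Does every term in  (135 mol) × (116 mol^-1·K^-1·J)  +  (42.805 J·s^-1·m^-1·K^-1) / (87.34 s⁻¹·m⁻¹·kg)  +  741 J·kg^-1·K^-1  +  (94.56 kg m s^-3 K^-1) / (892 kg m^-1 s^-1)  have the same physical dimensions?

No

Dimensions:
  (135 mol) × (116 mol^-1·K^-1·J):  [mol] · [kg·m²·s⁻²·K⁻¹·mol⁻¹] = kg·m²·s⁻²·K⁻¹
  (42.805 J·s^-1·m^-1·K^-1) / (87.34 s⁻¹·m⁻¹·kg):  [kg·m·s⁻³·K⁻¹] / [kg·m⁻¹·s⁻¹] = m²·s⁻²·K⁻¹
  741 J·kg^-1·K^-1:  J·kg⁻¹·K⁻¹ = N·m·kg⁻¹·K⁻¹ = m²·s⁻²·K⁻¹
  (94.56 kg m s^-3 K^-1) / (892 kg m^-1 s^-1):  [kg·m·s⁻³·K⁻¹] / [kg·m⁻¹·s⁻¹] = m²·s⁻²·K⁻¹
The terms do not share a single dimension (kg·m²·s⁻²·K⁻¹ vs m²·s⁻²·K⁻¹).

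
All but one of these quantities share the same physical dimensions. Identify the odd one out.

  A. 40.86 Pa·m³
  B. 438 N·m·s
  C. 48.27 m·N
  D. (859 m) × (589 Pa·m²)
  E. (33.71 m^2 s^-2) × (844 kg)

In SI base units:
  A. Pa·m³ = N·m⁻²·m³ = kg·m²·s⁻²
  B. N·m·s = kg·m·s⁻²·m·s = kg·m²·s⁻¹
  C. N·m = kg·m·s⁻²·m = kg·m²·s⁻²
  D. [m] · [kg·m·s⁻²] = kg·m²·s⁻²
  E. [m²·s⁻²] · [kg] = kg·m²·s⁻²
All reduce to kg·m²·s⁻² except B., which is kg·m²·s⁻¹.

B.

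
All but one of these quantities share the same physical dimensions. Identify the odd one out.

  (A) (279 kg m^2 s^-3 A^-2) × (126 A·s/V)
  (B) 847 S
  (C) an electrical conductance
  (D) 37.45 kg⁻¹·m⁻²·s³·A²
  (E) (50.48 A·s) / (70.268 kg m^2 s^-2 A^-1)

(A)

Work out the base dimensions of each:
  (A) [kg·m²·s⁻³·A⁻²] · [kg⁻¹·m⁻²·s⁴·A²] = s
  (B) S = Ω⁻¹ = kg⁻¹·m⁻²·s³·A²
  (C) [electrical conductance] = kg⁻¹·m⁻²·s³·A²
  (D) kg⁻¹·m⁻²·s³·A²
  (E) [s·A] / [kg·m²·s⁻²·A⁻¹] = kg⁻¹·m⁻²·s³·A²
All reduce to kg⁻¹·m⁻²·s³·A² except (A), which is s.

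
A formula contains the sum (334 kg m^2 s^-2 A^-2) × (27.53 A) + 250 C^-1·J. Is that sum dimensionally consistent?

No

Reduce each to base SI dimensions:
  (334 kg m^2 s^-2 A^-2) × (27.53 A):  [kg·m²·s⁻²·A⁻²] · [A] = kg·m²·s⁻²·A⁻¹
  250 C^-1·J:  J·C⁻¹ = N·m·(s·A)⁻¹ = kg·m²·s⁻³·A⁻¹
kg·m²·s⁻²·A⁻¹ ≠ kg·m²·s⁻³·A⁻¹, so they cannot be added.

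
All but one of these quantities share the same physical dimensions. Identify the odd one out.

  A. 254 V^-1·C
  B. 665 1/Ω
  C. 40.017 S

Reduce each to base SI dimensions:
  A. C·V⁻¹ = s·A·(J·C⁻¹)⁻¹ = kg⁻¹·m⁻²·s⁴·A²
  B. Ω⁻¹ = (V·A⁻¹)⁻¹ = kg⁻¹·m⁻²·s³·A²
  C. S = Ω⁻¹ = kg⁻¹·m⁻²·s³·A²
All reduce to kg⁻¹·m⁻²·s³·A² except A., which is kg⁻¹·m⁻²·s⁴·A².

A.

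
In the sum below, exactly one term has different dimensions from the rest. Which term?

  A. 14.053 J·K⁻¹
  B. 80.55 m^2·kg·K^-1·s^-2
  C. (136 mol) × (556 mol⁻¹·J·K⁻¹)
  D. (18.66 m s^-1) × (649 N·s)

Dimensions:
  A. J·K⁻¹ = N·m·K⁻¹ = kg·m²·s⁻²·K⁻¹
  B. kg·m²·s⁻²·K⁻¹
  C. [mol] · [kg·m²·s⁻²·K⁻¹·mol⁻¹] = kg·m²·s⁻²·K⁻¹
  D. [m·s⁻¹] · [kg·m·s⁻¹] = kg·m²·s⁻²
All reduce to kg·m²·s⁻²·K⁻¹ except D., which is kg·m²·s⁻².

D.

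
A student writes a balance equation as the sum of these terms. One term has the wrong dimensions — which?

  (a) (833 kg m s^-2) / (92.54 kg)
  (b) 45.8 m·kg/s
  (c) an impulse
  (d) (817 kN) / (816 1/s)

Reduce each to base SI dimensions:
  (a) [kg·m·s⁻²] / [kg] = m·s⁻²
  (b) kg·m·s⁻¹
  (c) [impulse] = kg·m·s⁻¹
  (d) [kg·m·s⁻²] / [s⁻¹] = kg·m·s⁻¹
All reduce to kg·m·s⁻¹ except (a), which is m·s⁻².

(a)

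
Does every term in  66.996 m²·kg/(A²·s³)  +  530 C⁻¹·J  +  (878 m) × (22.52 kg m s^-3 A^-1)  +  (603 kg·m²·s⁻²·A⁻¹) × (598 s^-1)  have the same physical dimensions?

No

In SI base units:
  66.996 m²·kg/(A²·s³):  kg·m²·s⁻³·A⁻²
  530 C⁻¹·J:  J·C⁻¹ = N·m·(s·A)⁻¹ = kg·m²·s⁻³·A⁻¹
  (878 m) × (22.52 kg m s^-3 A^-1):  [m] · [kg·m·s⁻³·A⁻¹] = kg·m²·s⁻³·A⁻¹
  (603 kg·m²·s⁻²·A⁻¹) × (598 s^-1):  [kg·m²·s⁻²·A⁻¹] · [s⁻¹] = kg·m²·s⁻³·A⁻¹
The terms do not share a single dimension (kg·m²·s⁻³·A⁻² vs kg·m²·s⁻³·A⁻¹).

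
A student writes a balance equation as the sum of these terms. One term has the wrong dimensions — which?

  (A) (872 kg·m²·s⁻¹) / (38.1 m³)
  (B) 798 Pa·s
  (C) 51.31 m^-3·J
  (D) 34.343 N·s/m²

Dimensions:
  (A) [kg·m²·s⁻¹] / [m³] = kg·m⁻¹·s⁻¹
  (B) Pa·s = N·m⁻²·s = kg·m⁻¹·s⁻¹
  (C) J·m⁻³ = N·m·m⁻³ = kg·m⁻¹·s⁻²
  (D) N·s·m⁻² = kg·m·s⁻²·s·m⁻² = kg·m⁻¹·s⁻¹
All reduce to kg·m⁻¹·s⁻¹ except (C), which is kg·m⁻¹·s⁻².

(C)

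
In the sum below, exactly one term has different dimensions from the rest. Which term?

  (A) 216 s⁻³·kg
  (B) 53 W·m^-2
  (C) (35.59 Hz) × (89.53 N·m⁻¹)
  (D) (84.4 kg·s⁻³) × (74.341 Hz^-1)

Reduce each to base SI dimensions:
  (A) kg·s⁻³
  (B) W·m⁻² = J·s⁻¹·m⁻² = kg·s⁻³
  (C) [s⁻¹] · [kg·s⁻²] = kg·s⁻³
  (D) [kg·s⁻³] · [s] = kg·s⁻²
All reduce to kg·s⁻³ except (D), which is kg·s⁻².

(D)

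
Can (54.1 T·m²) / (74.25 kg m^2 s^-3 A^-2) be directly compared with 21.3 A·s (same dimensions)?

Reduce each to base SI dimensions:
  (54.1 T·m²) / (74.25 kg m^2 s^-3 A^-2):  [kg·m²·s⁻²·A⁻¹] / [kg·m²·s⁻³·A⁻²] = s·A
  21.3 A·s:  A·s = s·A
Both are s·A, so they have the same dimensions and can be added.

Yes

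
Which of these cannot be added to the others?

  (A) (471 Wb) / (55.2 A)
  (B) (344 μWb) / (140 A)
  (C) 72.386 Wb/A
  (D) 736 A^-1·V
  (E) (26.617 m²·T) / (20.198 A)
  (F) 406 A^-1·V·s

(D)

Work out the base dimensions of each:
  (A) [kg·m²·s⁻²·A⁻¹] / [A] = kg·m²·s⁻²·A⁻²
  (B) [kg·m²·s⁻²·A⁻¹] / [A] = kg·m²·s⁻²·A⁻²
  (C) Wb·A⁻¹ = V·s·A⁻¹ = kg·m²·s⁻²·A⁻²
  (D) V·A⁻¹ = J·C⁻¹·A⁻¹ = kg·m²·s⁻³·A⁻²
  (E) [kg·m²·s⁻²·A⁻¹] / [A] = kg·m²·s⁻²·A⁻²
  (F) V·s·A⁻¹ = J·C⁻¹·s·A⁻¹ = kg·m²·s⁻²·A⁻²
All reduce to kg·m²·s⁻²·A⁻² except (D), which is kg·m²·s⁻³·A⁻².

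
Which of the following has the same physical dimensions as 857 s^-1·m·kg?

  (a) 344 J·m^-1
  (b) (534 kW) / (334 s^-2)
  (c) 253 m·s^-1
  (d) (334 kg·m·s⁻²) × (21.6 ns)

(d)

Reference: kg·m·s⁻¹.
Each option:
  (a) J·m⁻¹ = N·m·m⁻¹ = kg·m·s⁻²
  (b) [kg·m²·s⁻³] / [s⁻²] = kg·m²·s⁻¹
  (c) m·s⁻¹
  (d) [kg·m·s⁻²] · [s] = kg·m·s⁻¹  ← same
Only (d) matches kg·m·s⁻¹.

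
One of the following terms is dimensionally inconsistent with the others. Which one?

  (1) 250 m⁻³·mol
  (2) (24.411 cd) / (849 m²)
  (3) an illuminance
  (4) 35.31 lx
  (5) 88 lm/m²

(1)

Expand each in SI base units:
  (1) m⁻³·mol
  (2) [cd] / [m²] = m⁻²·cd
  (3) [illuminance] = m⁻²·cd
  (4) lx = lm·m⁻² = m⁻²·cd
  (5) lm·m⁻² = cd·m⁻² = m⁻²·cd
All reduce to m⁻²·cd except (1), which is m⁻³·mol.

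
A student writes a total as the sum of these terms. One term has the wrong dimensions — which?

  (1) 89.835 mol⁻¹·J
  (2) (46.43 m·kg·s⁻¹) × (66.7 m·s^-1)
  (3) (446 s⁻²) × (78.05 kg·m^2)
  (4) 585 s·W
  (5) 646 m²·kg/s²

Work out the base dimensions of each:
  (1) J·mol⁻¹ = N·m·mol⁻¹ = kg·m²·s⁻²·mol⁻¹
  (2) [kg·m·s⁻¹] · [m·s⁻¹] = kg·m²·s⁻²
  (3) [s⁻²] · [kg·m²] = kg·m²·s⁻²
  (4) W·s = J·s⁻¹·s = kg·m²·s⁻²
  (5) kg·m²·s⁻²
All reduce to kg·m²·s⁻² except (1), which is kg·m²·s⁻²·mol⁻¹.

(1)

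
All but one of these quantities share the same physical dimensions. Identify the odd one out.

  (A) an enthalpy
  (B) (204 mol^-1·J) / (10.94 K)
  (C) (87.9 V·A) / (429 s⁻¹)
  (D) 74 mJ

(B)

Reduce each to base SI dimensions:
  (A) [enthalpy] = kg·m²·s⁻²
  (B) [kg·m²·s⁻²·mol⁻¹] / [K] = kg·m²·s⁻²·K⁻¹·mol⁻¹
  (C) [kg·m²·s⁻³] / [s⁻¹] = kg·m²·s⁻²
  (D) J = N·m = kg·m²·s⁻²
All reduce to kg·m²·s⁻² except (B), which is kg·m²·s⁻²·K⁻¹·mol⁻¹.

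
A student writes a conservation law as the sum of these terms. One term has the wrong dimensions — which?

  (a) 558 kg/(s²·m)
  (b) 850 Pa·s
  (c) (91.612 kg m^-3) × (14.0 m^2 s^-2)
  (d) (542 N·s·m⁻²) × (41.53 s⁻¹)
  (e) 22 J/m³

(b)

Expand each in SI base units:
  (a) kg·m⁻¹·s⁻²
  (b) Pa·s = N·m⁻²·s = kg·m⁻¹·s⁻¹
  (c) [kg·m⁻³] · [m²·s⁻²] = kg·m⁻¹·s⁻²
  (d) [kg·m⁻¹·s⁻¹] · [s⁻¹] = kg·m⁻¹·s⁻²
  (e) J·m⁻³ = N·m·m⁻³ = kg·m⁻¹·s⁻²
All reduce to kg·m⁻¹·s⁻² except (b), which is kg·m⁻¹·s⁻¹.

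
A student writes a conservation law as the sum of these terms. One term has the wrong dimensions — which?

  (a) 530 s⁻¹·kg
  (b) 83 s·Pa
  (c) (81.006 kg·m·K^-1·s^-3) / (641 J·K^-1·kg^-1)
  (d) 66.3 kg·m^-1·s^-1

In SI base units:
  (a) kg·s⁻¹
  (b) Pa·s = N·m⁻²·s = kg·m⁻¹·s⁻¹
  (c) [kg·m·s⁻³·K⁻¹] / [m²·s⁻²·K⁻¹] = kg·m⁻¹·s⁻¹
  (d) kg·m⁻¹·s⁻¹
All reduce to kg·m⁻¹·s⁻¹ except (a), which is kg·s⁻¹.

(a)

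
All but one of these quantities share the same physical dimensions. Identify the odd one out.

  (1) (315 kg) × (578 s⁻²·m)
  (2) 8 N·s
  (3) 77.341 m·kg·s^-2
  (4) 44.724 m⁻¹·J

(2)

In SI base units:
  (1) [kg] · [m·s⁻²] = kg·m·s⁻²
  (2) N·s = kg·m·s⁻²·s = kg·m·s⁻¹
  (3) kg·m·s⁻²
  (4) J·m⁻¹ = N·m·m⁻¹ = kg·m·s⁻²
All reduce to kg·m·s⁻² except (2), which is kg·m·s⁻¹.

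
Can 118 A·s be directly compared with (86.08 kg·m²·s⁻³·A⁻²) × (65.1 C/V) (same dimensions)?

Expand each in SI base units:
  118 A·s:  A·s = s·A
  (86.08 kg·m²·s⁻³·A⁻²) × (65.1 C/V):  [kg·m²·s⁻³·A⁻²] · [kg⁻¹·m⁻²·s⁴·A²] = s
s·A ≠ s, so they cannot be added.

No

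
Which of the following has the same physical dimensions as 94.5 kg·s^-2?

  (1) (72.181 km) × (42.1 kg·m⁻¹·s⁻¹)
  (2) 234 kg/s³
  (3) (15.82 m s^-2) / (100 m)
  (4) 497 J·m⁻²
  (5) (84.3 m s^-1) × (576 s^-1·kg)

(4)

Reference: kg·s⁻².
Each option:
  (1) [m] · [kg·m⁻¹·s⁻¹] = kg·s⁻¹
  (2) kg·s⁻³
  (3) [m·s⁻²] / [m] = s⁻²
  (4) J·m⁻² = N·m·m⁻² = kg·s⁻²  ← same
  (5) [m·s⁻¹] · [kg·s⁻¹] = kg·m·s⁻²
Only (4) matches kg·s⁻².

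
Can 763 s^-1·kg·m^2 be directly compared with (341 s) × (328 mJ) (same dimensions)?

Reduce each to base SI dimensions:
  763 s^-1·kg·m^2:  kg·m²·s⁻¹
  (341 s) × (328 mJ):  [s] · [kg·m²·s⁻²] = kg·m²·s⁻¹
Both are kg·m²·s⁻¹, so they have the same dimensions and can be added.

Yes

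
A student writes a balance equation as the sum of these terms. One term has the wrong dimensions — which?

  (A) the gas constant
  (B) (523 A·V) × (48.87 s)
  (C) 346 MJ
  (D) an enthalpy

(A)

Work out the base dimensions of each:
  (A) [gas constant] = kg·m²·s⁻²·K⁻¹·mol⁻¹
  (B) [kg·m²·s⁻³] · [s] = kg·m²·s⁻²
  (C) J = N·m = kg·m²·s⁻²
  (D) [enthalpy] = kg·m²·s⁻²
All reduce to kg·m²·s⁻² except (A), which is kg·m²·s⁻²·K⁻¹·mol⁻¹.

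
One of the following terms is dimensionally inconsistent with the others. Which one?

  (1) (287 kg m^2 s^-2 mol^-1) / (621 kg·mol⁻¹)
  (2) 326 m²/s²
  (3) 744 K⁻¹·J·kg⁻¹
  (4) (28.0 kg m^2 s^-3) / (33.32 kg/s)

In SI base units:
  (1) [kg·m²·s⁻²·mol⁻¹] / [kg·mol⁻¹] = m²·s⁻²
  (2) m²·s⁻²
  (3) J·kg⁻¹·K⁻¹ = N·m·kg⁻¹·K⁻¹ = m²·s⁻²·K⁻¹
  (4) [kg·m²·s⁻³] / [kg·s⁻¹] = m²·s⁻²
All reduce to m²·s⁻² except (3), which is m²·s⁻²·K⁻¹.

(3)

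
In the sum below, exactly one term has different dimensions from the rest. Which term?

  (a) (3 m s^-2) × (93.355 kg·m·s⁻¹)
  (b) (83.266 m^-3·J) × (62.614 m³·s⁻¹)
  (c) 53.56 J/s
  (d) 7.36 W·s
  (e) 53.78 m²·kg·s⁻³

(d)

Dimensions:
  (a) [m·s⁻²] · [kg·m·s⁻¹] = kg·m²·s⁻³
  (b) [kg·m⁻¹·s⁻²] · [m³·s⁻¹] = kg·m²·s⁻³
  (c) J·s⁻¹ = N·m·s⁻¹ = kg·m²·s⁻³
  (d) W·s = J·s⁻¹·s = kg·m²·s⁻²
  (e) kg·m²·s⁻³
All reduce to kg·m²·s⁻³ except (d), which is kg·m²·s⁻².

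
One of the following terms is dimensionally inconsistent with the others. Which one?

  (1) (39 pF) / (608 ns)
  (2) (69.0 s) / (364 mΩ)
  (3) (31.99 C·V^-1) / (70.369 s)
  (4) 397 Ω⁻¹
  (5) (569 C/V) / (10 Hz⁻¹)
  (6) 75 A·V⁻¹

(2)

Dimensions:
  (1) [kg⁻¹·m⁻²·s⁴·A²] / [s] = kg⁻¹·m⁻²·s³·A²
  (2) [s] / [kg·m²·s⁻³·A⁻²] = kg⁻¹·m⁻²·s⁴·A²
  (3) [kg⁻¹·m⁻²·s⁴·A²] / [s] = kg⁻¹·m⁻²·s³·A²
  (4) Ω⁻¹ = (V·A⁻¹)⁻¹ = kg⁻¹·m⁻²·s³·A²
  (5) [kg⁻¹·m⁻²·s⁴·A²] / [s] = kg⁻¹·m⁻²·s³·A²
  (6) A·V⁻¹ = A·(J·C⁻¹)⁻¹ = kg⁻¹·m⁻²·s³·A²
All reduce to kg⁻¹·m⁻²·s³·A² except (2), which is kg⁻¹·m⁻²·s⁴·A².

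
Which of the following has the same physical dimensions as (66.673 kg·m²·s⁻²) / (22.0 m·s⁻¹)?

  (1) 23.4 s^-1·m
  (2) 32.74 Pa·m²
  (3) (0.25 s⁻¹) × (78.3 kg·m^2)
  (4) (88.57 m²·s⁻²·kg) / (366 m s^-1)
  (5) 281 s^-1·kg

(4)

Reference: [kg·m²·s⁻²] / [m·s⁻¹] = kg·m·s⁻¹.
Each option:
  (1) m·s⁻¹
  (2) Pa·m² = N·m⁻²·m² = kg·m·s⁻²
  (3) [s⁻¹] · [kg·m²] = kg·m²·s⁻¹
  (4) [kg·m²·s⁻²] / [m·s⁻¹] = kg·m·s⁻¹  ← same
  (5) kg·s⁻¹
Only (4) matches kg·m·s⁻¹.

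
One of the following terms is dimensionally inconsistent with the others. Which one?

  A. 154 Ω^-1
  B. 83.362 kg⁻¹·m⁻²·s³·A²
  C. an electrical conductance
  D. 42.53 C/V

D.

Expand each in SI base units:
  A. Ω⁻¹ = (V·A⁻¹)⁻¹ = kg⁻¹·m⁻²·s³·A²
  B. kg⁻¹·m⁻²·s³·A²
  C. [electrical conductance] = kg⁻¹·m⁻²·s³·A²
  D. C·V⁻¹ = s·A·(J·C⁻¹)⁻¹ = kg⁻¹·m⁻²·s⁴·A²
All reduce to kg⁻¹·m⁻²·s³·A² except D., which is kg⁻¹·m⁻²·s⁴·A².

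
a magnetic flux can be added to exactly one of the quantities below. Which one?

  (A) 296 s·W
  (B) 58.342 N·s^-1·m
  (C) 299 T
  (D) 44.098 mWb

(D)

Reference: [magnetic flux] = kg·m²·s⁻²·A⁻¹.
Each option:
  (A) W·s = J·s⁻¹·s = kg·m²·s⁻²
  (B) N·m·s⁻¹ = kg·m·s⁻²·m·s⁻¹ = kg·m²·s⁻³
  (C) T = Wb·m⁻² = kg·s⁻²·A⁻¹
  (D) Wb = V·s = kg·m²·s⁻²·A⁻¹  ← same
Only (D) matches kg·m²·s⁻²·A⁻¹.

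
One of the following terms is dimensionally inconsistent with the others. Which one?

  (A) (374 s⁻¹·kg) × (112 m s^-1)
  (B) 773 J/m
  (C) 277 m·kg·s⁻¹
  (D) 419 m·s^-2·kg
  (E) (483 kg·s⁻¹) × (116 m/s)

Dimensions:
  (A) [kg·s⁻¹] · [m·s⁻¹] = kg·m·s⁻²
  (B) J·m⁻¹ = N·m·m⁻¹ = kg·m·s⁻²
  (C) kg·m·s⁻¹
  (D) kg·m·s⁻²
  (E) [kg·s⁻¹] · [m·s⁻¹] = kg·m·s⁻²
All reduce to kg·m·s⁻² except (C), which is kg·m·s⁻¹.

(C)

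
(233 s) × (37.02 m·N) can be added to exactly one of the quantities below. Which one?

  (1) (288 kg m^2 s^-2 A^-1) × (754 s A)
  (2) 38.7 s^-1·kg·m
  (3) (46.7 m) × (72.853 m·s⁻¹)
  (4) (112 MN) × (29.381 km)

(1)

Reference: [s] · [kg·m²·s⁻²] = kg·m²·s⁻¹.
Each option:
  (1) [kg·m²·s⁻²·A⁻¹] · [s·A] = kg·m²·s⁻¹  ← same
  (2) kg·m·s⁻¹
  (3) [m] · [m·s⁻¹] = m²·s⁻¹
  (4) [kg·m·s⁻²] · [m] = kg·m²·s⁻²
Only (1) matches kg·m²·s⁻¹.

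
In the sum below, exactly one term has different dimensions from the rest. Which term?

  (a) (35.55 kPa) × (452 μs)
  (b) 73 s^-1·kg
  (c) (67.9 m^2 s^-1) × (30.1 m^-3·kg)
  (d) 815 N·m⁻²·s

(b)

Reduce each to base SI dimensions:
  (a) [kg·m⁻¹·s⁻²] · [s] = kg·m⁻¹·s⁻¹
  (b) kg·s⁻¹
  (c) [m²·s⁻¹] · [kg·m⁻³] = kg·m⁻¹·s⁻¹
  (d) N·s·m⁻² = kg·m·s⁻²·s·m⁻² = kg·m⁻¹·s⁻¹
All reduce to kg·m⁻¹·s⁻¹ except (b), which is kg·s⁻¹.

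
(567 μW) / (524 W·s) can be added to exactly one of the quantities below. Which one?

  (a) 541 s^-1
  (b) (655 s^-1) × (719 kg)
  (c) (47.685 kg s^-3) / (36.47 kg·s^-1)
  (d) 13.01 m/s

(a)

Reference: [kg·m²·s⁻³] / [kg·m²·s⁻²] = s⁻¹.
Each option:
  (a) s⁻¹  ← same
  (b) [s⁻¹] · [kg] = kg·s⁻¹
  (c) [kg·s⁻³] / [kg·s⁻¹] = s⁻²
  (d) m·s⁻¹
Only (a) matches s⁻¹.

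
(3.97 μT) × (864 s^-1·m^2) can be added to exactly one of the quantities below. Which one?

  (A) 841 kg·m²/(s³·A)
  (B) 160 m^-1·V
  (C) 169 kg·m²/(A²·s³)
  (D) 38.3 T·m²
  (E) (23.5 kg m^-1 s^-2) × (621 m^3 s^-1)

Reference: [kg·s⁻²·A⁻¹] · [m²·s⁻¹] = kg·m²·s⁻³·A⁻¹.
Each option:
  (A) kg·m²·s⁻³·A⁻¹  ← same
  (B) V·m⁻¹ = J·C⁻¹·m⁻¹ = kg·m·s⁻³·A⁻¹
  (C) kg·m²·s⁻³·A⁻²
  (D) T·m² = Wb·m⁻²·m² = kg·m²·s⁻²·A⁻¹
  (E) [kg·m⁻¹·s⁻²] · [m³·s⁻¹] = kg·m²·s⁻³
Only (A) matches kg·m²·s⁻³·A⁻¹.

(A)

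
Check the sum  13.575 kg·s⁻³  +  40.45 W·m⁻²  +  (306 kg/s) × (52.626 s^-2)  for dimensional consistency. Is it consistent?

Reduce each to base SI dimensions:
  13.575 kg·s⁻³:  kg·s⁻³
  40.45 W·m⁻²:  W·m⁻² = J·s⁻¹·m⁻² = kg·s⁻³
  (306 kg/s) × (52.626 s^-2):  [kg·s⁻¹] · [s⁻²] = kg·s⁻³
Every term reduces to kg·s⁻³.

Yes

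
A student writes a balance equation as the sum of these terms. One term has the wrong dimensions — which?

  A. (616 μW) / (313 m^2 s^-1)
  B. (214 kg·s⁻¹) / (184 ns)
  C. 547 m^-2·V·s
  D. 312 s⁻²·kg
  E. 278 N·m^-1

Reduce each to base SI dimensions:
  A. [kg·m²·s⁻³] / [m²·s⁻¹] = kg·s⁻²
  B. [kg·s⁻¹] / [s] = kg·s⁻²
  C. V·s·m⁻² = J·C⁻¹·s·m⁻² = kg·s⁻²·A⁻¹
  D. kg·s⁻²
  E. N·m⁻¹ = kg·m·s⁻²·m⁻¹ = kg·s⁻²
All reduce to kg·s⁻² except C., which is kg·s⁻²·A⁻¹.

C.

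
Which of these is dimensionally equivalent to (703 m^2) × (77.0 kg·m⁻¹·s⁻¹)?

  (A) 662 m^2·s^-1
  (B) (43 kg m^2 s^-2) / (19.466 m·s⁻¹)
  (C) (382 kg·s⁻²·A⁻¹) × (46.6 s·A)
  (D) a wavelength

Reference: [m²] · [kg·m⁻¹·s⁻¹] = kg·m·s⁻¹.
Each option:
  (A) m²·s⁻¹
  (B) [kg·m²·s⁻²] / [m·s⁻¹] = kg·m·s⁻¹  ← same
  (C) [kg·s⁻²·A⁻¹] · [s·A] = kg·s⁻¹
  (D) [wavelength] = m
Only (B) matches kg·m·s⁻¹.

(B)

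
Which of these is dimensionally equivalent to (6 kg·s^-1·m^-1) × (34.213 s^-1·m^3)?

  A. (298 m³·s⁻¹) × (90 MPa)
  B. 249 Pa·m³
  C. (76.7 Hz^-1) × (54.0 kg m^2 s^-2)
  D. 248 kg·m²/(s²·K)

Reference: [kg·m⁻¹·s⁻¹] · [m³·s⁻¹] = kg·m²·s⁻².
Each option:
  A. [m³·s⁻¹] · [kg·m⁻¹·s⁻²] = kg·m²·s⁻³
  B. Pa·m³ = N·m⁻²·m³ = kg·m²·s⁻²  ← same
  C. [s] · [kg·m²·s⁻²] = kg·m²·s⁻¹
  D. kg·m²·s⁻²·K⁻¹
Only B. matches kg·m²·s⁻².

B.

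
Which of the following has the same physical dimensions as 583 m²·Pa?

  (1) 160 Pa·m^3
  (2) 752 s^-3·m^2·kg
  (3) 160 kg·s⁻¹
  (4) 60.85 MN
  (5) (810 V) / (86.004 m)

Reference: Pa·m² = N·m⁻²·m² = kg·m·s⁻².
Each option:
  (1) Pa·m³ = N·m⁻²·m³ = kg·m²·s⁻²
  (2) kg·m²·s⁻³
  (3) kg·s⁻¹
  (4) N = kg·m·s⁻²  ← same
  (5) [kg·m²·s⁻³·A⁻¹] / [m] = kg·m·s⁻³·A⁻¹
Only (4) matches kg·m·s⁻².

(4)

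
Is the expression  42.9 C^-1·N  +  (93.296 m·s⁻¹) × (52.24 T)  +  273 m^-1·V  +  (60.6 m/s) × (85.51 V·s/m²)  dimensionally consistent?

Yes

Expand each in SI base units:
  42.9 C^-1·N:  N·C⁻¹ = kg·m·s⁻²·(s·A)⁻¹ = kg·m·s⁻³·A⁻¹
  (93.296 m·s⁻¹) × (52.24 T):  [m·s⁻¹] · [kg·s⁻²·A⁻¹] = kg·m·s⁻³·A⁻¹
  273 m^-1·V:  V·m⁻¹ = J·C⁻¹·m⁻¹ = kg·m·s⁻³·A⁻¹
  (60.6 m/s) × (85.51 V·s/m²):  [m·s⁻¹] · [kg·s⁻²·A⁻¹] = kg·m·s⁻³·A⁻¹
Every term reduces to kg·m·s⁻³·A⁻¹.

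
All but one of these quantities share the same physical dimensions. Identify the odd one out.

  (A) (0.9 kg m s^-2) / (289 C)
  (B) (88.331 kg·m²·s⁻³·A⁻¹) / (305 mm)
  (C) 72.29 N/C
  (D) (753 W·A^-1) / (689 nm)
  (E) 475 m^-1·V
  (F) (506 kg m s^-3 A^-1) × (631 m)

Reduce each to base SI dimensions:
  (A) [kg·m·s⁻²] / [s·A] = kg·m·s⁻³·A⁻¹
  (B) [kg·m²·s⁻³·A⁻¹] / [m] = kg·m·s⁻³·A⁻¹
  (C) N·C⁻¹ = kg·m·s⁻²·(s·A)⁻¹ = kg·m·s⁻³·A⁻¹
  (D) [kg·m²·s⁻³·A⁻¹] / [m] = kg·m·s⁻³·A⁻¹
  (E) V·m⁻¹ = J·C⁻¹·m⁻¹ = kg·m·s⁻³·A⁻¹
  (F) [kg·m·s⁻³·A⁻¹] · [m] = kg·m²·s⁻³·A⁻¹
All reduce to kg·m·s⁻³·A⁻¹ except (F), which is kg·m²·s⁻³·A⁻¹.

(F)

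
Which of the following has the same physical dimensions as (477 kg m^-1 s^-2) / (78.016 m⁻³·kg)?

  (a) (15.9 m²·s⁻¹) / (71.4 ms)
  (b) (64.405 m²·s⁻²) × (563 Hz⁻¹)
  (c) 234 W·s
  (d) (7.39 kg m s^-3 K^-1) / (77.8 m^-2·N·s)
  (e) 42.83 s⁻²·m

(a)

Reference: [kg·m⁻¹·s⁻²] / [kg·m⁻³] = m²·s⁻².
Each option:
  (a) [m²·s⁻¹] / [s] = m²·s⁻²  ← same
  (b) [m²·s⁻²] · [s] = m²·s⁻¹
  (c) W·s = J·s⁻¹·s = kg·m²·s⁻²
  (d) [kg·m·s⁻³·K⁻¹] / [kg·m⁻¹·s⁻¹] = m²·s⁻²·K⁻¹
  (e) m·s⁻²
Only (a) matches m²·s⁻².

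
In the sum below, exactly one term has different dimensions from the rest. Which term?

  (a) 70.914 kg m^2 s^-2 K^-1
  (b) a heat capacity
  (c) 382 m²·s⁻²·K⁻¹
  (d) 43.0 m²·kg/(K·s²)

Work out the base dimensions of each:
  (a) kg·m²·s⁻²·K⁻¹
  (b) [heat capacity] = kg·m²·s⁻²·K⁻¹
  (c) m²·s⁻²·K⁻¹
  (d) kg·m²·s⁻²·K⁻¹
All reduce to kg·m²·s⁻²·K⁻¹ except (c), which is m²·s⁻²·K⁻¹.

(c)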